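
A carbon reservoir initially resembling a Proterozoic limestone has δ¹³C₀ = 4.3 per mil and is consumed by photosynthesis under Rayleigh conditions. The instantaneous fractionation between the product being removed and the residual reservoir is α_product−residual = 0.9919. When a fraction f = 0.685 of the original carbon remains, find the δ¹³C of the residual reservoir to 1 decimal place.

Rayleigh residual: δ_res = (δ₀ + 1000)·f^(α−1) − 1000
α − 1 = -0.00810
f^(α−1) = 0.685^(-0.00810) = 1.003069
δ_res = (4.3 + 1000) × 1.003069 − 1000 = 1007.382 − 1000 = 7.38 per mil

7.4 per mil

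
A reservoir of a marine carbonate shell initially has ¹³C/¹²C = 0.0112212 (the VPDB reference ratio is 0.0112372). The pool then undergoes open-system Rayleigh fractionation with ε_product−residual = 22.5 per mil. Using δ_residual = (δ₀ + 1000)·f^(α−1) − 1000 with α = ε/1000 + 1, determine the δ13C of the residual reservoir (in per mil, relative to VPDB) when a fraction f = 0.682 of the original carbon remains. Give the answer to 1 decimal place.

δ₀ = (0.0112212/0.0112372 − 1)×1000 = (0.998576 − 1)×1000 = -1.424 per mil
α − 1 = ε/1000 = 0.0225
f^(α−1) = 0.682^(0.0225) = 0.991426
δ_res = (-1.424 + 1000) × 0.991426 − 1000 = 990.014 − 1000 = -9.99 per mil

-10.0 per mil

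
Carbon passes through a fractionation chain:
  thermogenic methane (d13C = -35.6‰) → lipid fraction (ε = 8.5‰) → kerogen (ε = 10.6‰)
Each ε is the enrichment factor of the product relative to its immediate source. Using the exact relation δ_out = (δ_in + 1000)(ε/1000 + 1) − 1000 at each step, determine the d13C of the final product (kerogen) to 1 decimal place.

-17.1‰

step 1: δ = (-35.60 + 1000)·(8.5/1000 + 1) − 1000 = -27.40‰
step 2: δ = (-27.40 + 1000)·(10.6/1000 + 1) − 1000 = -17.09‰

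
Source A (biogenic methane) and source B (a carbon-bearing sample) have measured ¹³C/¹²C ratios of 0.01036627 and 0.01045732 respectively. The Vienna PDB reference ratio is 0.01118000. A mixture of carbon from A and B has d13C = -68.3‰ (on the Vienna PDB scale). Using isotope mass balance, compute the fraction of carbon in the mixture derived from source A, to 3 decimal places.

0.449

δ_A = (0.01036627/0.01118000 − 1)×1000 = (0.927216 − 1)×1000 = -72.784‰
δ_B = (0.01045732/0.01118000 − 1)×1000 = (0.935360 − 1)×1000 = -64.640‰
f_A = (δ_mix − δ_B)/(δ_A − δ_B) = (-68.3 − (-64.640))/(-72.784 − (-64.640))
f_A = -3.660 / -8.144 = 0.4494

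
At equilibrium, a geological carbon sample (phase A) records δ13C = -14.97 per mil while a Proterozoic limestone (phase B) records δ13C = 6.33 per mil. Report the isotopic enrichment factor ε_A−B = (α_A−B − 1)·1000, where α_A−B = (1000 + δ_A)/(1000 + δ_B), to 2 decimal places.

α_A−B = (1000 + -14.97) / (1000 + 6.33) = 985.03 / 1006.33 = 0.978834
ε_A−B = (0.978834 − 1) × 1000 = -21.166 per mil
(The approximation ε ≈ δ_A − δ_B would give -21.30 per mil.)

-21.17 per mil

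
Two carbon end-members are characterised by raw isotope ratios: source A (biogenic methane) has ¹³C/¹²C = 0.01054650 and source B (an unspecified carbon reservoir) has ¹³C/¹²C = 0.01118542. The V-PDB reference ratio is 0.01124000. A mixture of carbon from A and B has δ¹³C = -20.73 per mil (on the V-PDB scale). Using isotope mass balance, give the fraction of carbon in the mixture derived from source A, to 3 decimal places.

δ_A = (0.01054650/0.01124000 − 1)×1000 = (0.938301 − 1)×1000 = -61.699 per mil
δ_B = (0.01118542/0.01124000 − 1)×1000 = (0.995144 − 1)×1000 = -4.856 per mil
f_A = (δ_mix − δ_B)/(δ_A − δ_B) = (-20.73 − (-4.856))/(-61.699 − (-4.856))
f_A = -15.874 / -56.843 = 0.2793

0.279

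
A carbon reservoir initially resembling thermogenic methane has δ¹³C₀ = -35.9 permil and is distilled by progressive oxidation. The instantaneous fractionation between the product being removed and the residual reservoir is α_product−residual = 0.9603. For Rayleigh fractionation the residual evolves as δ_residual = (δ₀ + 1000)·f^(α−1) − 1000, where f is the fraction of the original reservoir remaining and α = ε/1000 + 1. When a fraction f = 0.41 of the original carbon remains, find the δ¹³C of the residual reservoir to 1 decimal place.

-1.2 permil

Rayleigh residual: δ_res = (δ₀ + 1000)·f^(α−1) − 1000
α − 1 = -0.03970
f^(α−1) = 0.41^(-0.03970) = 1.036030
δ_res = (-35.9 + 1000) × 1.036030 − 1000 = 998.837 − 1000 = -1.16 permil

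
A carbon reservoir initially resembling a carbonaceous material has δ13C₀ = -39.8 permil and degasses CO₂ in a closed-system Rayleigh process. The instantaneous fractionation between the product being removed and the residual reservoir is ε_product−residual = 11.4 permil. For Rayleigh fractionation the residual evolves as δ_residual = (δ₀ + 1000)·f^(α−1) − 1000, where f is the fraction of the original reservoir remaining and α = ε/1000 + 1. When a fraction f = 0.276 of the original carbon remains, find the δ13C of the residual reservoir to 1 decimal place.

Rayleigh residual: δ_res = (δ₀ + 1000)·f^(α−1) − 1000
α = ε/1000 + 1 = 1.01140, so α − 1 = 0.01140
f^(α−1) = 0.276^(0.01140) = 0.985431
δ_res = (-39.8 + 1000) × 0.985431 − 1000 = 946.211 − 1000 = -53.79 permil

-53.8 permil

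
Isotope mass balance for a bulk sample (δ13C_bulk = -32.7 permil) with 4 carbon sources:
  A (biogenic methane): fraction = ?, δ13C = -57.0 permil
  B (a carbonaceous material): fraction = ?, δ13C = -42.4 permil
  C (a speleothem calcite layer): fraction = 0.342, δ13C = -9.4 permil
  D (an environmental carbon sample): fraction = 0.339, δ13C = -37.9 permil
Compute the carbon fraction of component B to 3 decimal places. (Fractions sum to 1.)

0.106

Let f_B and f_A be the unknown fractions; fractions sum to 1 so f_B + f_A = 0.319.
Mass balance: Σ fᵢ·δᵢ = δ_bulk ⇒ f_B·(-42.4) + f_A·(-57.0) = -32.7 − (-16.063) = -16.637
Substitute f_A = 0.319 − f_B:
f_B·(-42.4 − -57.0) = -16.637 − 0.319×(-57.0) = 1.546
f_B = 1.546 / 14.6 = 0.1059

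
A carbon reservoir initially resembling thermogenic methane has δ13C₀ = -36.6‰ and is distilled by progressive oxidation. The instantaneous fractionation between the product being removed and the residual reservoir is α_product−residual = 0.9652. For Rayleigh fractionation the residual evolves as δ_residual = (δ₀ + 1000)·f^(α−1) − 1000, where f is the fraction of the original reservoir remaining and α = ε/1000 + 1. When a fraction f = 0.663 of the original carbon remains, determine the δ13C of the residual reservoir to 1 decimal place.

-22.7‰

Rayleigh residual: δ_res = (δ₀ + 1000)·f^(α−1) − 1000
α − 1 = -0.03480
f^(α−1) = 0.663^(-0.03480) = 1.014405
δ_res = (-36.6 + 1000) × 1.014405 − 1000 = 977.278 − 1000 = -22.72‰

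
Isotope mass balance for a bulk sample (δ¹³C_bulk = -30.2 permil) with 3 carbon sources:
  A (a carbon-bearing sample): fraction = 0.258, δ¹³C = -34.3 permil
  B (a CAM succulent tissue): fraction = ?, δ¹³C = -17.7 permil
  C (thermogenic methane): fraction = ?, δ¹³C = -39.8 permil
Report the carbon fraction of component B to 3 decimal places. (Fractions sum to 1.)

0.370

Let f_B and f_C be the unknown fractions; fractions sum to 1 so f_B + f_C = 0.742.
Mass balance: Σ fᵢ·δᵢ = δ_bulk ⇒ f_B·(-17.7) + f_C·(-39.8) = -30.2 − (-8.849) = -21.351
Substitute f_C = 0.742 − f_B:
f_B·(-17.7 − -39.8) = -21.351 − 0.742×(-39.8) = 8.181
f_B = 8.181 / 22.1 = 0.3702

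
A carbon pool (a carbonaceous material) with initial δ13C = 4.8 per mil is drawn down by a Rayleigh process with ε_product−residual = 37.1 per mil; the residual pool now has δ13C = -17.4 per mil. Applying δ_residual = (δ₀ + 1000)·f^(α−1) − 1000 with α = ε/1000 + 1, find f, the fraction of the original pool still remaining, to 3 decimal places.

0.548

α − 1 = ε/1000 = 0.0371
(δ_res + 1000)/(δ₀ + 1000) = (-17.4 + 1000)/(4.8 + 1000) = 982.6/1004.8 = 0.977906
f = 0.977906^(1/0.0371) = exp(ln(0.977906)/0.0371) = exp(-0.02234/0.0371)
f = exp(-0.6022) = 0.5476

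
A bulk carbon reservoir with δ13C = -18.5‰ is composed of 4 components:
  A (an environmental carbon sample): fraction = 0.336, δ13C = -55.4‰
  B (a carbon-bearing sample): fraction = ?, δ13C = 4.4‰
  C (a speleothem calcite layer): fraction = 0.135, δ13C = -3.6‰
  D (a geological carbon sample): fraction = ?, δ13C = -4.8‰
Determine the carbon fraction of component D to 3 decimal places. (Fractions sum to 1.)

0.188

Let f_D and f_B be the unknown fractions; fractions sum to 1 so f_D + f_B = 0.529.
Mass balance: Σ fᵢ·δᵢ = δ_bulk ⇒ f_D·(-4.8) + f_B·(4.4) = -18.5 − (-19.100) = 0.600
Substitute f_B = 0.529 − f_D:
f_D·(-4.8 − 4.4) = 0.600 − 0.529×(4.4) = -1.727
f_D = -1.727 / -9.2 = 0.1877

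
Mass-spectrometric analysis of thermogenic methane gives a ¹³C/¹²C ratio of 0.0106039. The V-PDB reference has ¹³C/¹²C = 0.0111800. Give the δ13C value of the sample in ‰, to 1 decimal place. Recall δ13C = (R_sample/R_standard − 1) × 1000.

δ13C = (R_sample / R_standard − 1) × 1000
R_sample / R_standard = 0.0106039 / 0.0111800 = 0.948470
δ13C = (0.948470 − 1) × 1000 = -51.53‰

-51.5‰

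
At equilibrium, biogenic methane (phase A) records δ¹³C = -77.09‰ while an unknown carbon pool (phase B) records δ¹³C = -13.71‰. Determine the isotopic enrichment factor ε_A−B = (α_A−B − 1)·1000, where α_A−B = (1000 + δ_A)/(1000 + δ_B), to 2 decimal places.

α_A−B = (1000 + -77.09) / (1000 + -13.71) = 922.91 / 986.29 = 0.935739
ε_A−B = (0.935739 − 1) × 1000 = -64.261‰
(The approximation ε ≈ δ_A − δ_B would give -63.38‰.)

-64.26‰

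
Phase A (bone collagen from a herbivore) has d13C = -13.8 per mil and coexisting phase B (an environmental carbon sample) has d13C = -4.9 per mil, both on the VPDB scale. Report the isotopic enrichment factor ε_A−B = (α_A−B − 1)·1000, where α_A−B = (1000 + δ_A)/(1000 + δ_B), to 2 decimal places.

α_A−B = (1000 + -13.8) / (1000 + -4.9) = 986.2 / 995.1 = 0.991056
ε_A−B = (0.991056 − 1) × 1000 = -8.944 per mil
(The approximation ε ≈ δ_A − δ_B would give -8.9 per mil.)

-8.94 per mil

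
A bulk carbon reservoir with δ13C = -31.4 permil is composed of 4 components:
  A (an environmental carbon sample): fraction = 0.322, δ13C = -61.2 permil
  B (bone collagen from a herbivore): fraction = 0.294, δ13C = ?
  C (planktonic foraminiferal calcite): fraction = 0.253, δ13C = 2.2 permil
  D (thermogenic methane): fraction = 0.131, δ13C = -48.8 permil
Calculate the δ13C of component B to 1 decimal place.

Isotope mass balance: δ_bulk = Σ fᵢ·δᵢ.
-31.4 = 0.322×(-61.2) + 0.294×δ_B + 0.253×(2.2) + 0.131×(-48.8)
0.294·δ_B = -31.4 − (-25.543) = -5.857
δ_B = -5.857 / 0.294 = -19.92 permil

-19.9 permil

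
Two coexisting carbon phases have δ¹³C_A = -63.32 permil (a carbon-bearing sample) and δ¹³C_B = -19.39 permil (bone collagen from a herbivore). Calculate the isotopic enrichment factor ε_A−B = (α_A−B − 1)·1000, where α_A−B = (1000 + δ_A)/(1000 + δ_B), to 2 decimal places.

α_A−B = (1000 + -63.32) / (1000 + -19.39) = 936.68 / 980.61 = 0.955201
ε_A−B = (0.955201 − 1) × 1000 = -44.799 permil
(The approximation ε ≈ δ_A − δ_B would give -43.93 permil.)

-44.80 permil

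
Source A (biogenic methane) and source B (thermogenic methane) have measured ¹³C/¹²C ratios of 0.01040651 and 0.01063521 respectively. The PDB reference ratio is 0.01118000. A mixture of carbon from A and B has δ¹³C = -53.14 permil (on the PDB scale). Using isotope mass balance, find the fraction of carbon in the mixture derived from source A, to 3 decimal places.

0.216

δ_A = (0.01040651/0.01118000 − 1)×1000 = (0.930815 − 1)×1000 = -69.185 permil
δ_B = (0.01063521/0.01118000 − 1)×1000 = (0.951271 − 1)×1000 = -48.729 permil
f_A = (δ_mix − δ_B)/(δ_A − δ_B) = (-53.14 − (-48.729))/(-69.185 − (-48.729))
f_A = -4.411 / -20.456 = 0.2156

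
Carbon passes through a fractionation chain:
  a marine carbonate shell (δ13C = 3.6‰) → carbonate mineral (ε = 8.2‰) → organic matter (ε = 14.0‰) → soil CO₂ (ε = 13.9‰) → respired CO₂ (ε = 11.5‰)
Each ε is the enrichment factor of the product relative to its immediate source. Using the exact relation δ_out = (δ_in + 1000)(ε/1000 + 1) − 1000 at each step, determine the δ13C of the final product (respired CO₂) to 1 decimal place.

52.2‰

step 1: δ = (3.60 + 1000)·(8.2/1000 + 1) − 1000 = 11.83‰
step 2: δ = (11.83 + 1000)·(14.0/1000 + 1) − 1000 = 26.00‰
step 3: δ = (26.00 + 1000)·(13.9/1000 + 1) − 1000 = 40.26‰
step 4: δ = (40.26 + 1000)·(11.5/1000 + 1) − 1000 = 52.22‰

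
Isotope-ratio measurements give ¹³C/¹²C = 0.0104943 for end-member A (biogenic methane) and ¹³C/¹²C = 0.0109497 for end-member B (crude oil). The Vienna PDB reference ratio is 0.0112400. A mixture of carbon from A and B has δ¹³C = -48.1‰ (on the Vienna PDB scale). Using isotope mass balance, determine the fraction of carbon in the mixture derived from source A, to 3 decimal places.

δ_A = (0.0104943/0.0112400 − 1)×1000 = (0.933657 − 1)×1000 = -66.343‰
δ_B = (0.0109497/0.0112400 − 1)×1000 = (0.974173 − 1)×1000 = -25.827‰
f_A = (δ_mix − δ_B)/(δ_A − δ_B) = (-48.1 − (-25.827))/(-66.343 − (-25.827))
f_A = -22.273 / -40.516 = 0.5497

0.550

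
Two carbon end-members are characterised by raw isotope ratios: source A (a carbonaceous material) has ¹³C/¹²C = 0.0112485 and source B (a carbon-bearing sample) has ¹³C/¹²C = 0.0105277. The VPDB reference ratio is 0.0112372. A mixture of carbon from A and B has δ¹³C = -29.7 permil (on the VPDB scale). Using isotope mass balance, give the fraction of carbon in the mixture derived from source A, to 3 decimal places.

δ_A = (0.0112485/0.0112372 − 1)×1000 = (1.001006 − 1)×1000 = 1.006 permil
δ_B = (0.0105277/0.0112372 − 1)×1000 = (0.936861 − 1)×1000 = -63.139 permil
f_A = (δ_mix − δ_B)/(δ_A − δ_B) = (-29.7 − (-63.139))/(1.006 − (-63.139))
f_A = 33.439 / 64.144 = 0.5213

0.521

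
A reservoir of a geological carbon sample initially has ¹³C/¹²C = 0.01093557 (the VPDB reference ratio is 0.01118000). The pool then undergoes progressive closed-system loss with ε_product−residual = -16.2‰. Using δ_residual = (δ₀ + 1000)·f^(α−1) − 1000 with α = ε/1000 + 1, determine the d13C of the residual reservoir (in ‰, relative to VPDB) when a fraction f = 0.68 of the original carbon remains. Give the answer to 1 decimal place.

-15.7‰

δ₀ = (0.01093557/0.01118000 − 1)×1000 = (0.978137 − 1)×1000 = -21.863‰
α − 1 = ε/1000 = -0.0162
f^(α−1) = 0.68^(-0.0162) = 1.006267
δ_res = (-21.863 + 1000) × 1.006267 − 1000 = 984.267 − 1000 = -15.73‰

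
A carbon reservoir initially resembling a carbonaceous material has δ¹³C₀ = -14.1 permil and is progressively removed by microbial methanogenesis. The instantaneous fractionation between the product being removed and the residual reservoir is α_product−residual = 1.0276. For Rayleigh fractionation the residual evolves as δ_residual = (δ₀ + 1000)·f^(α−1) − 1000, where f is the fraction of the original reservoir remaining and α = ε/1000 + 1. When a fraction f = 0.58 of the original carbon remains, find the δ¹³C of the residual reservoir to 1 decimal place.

-28.8 permil

Rayleigh residual: δ_res = (δ₀ + 1000)·f^(α−1) − 1000
α − 1 = 0.02760
f^(α−1) = 0.58^(0.02760) = 0.985078
δ_res = (-14.1 + 1000) × 0.985078 − 1000 = 971.188 − 1000 = -28.81 permil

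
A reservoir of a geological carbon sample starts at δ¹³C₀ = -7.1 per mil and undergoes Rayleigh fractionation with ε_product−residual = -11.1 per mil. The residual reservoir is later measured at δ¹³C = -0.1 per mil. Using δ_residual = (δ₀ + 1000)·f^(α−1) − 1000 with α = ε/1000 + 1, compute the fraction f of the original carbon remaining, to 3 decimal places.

0.531

α − 1 = ε/1000 = -0.0111
(δ_res + 1000)/(δ₀ + 1000) = (-0.1 + 1000)/(-7.1 + 1000) = 999.9/992.9 = 1.007050
f = 1.007050^(1/-0.0111) = exp(ln(1.007050)/-0.0111) = exp(0.00703/-0.0111)
f = exp(-0.6329) = 0.5310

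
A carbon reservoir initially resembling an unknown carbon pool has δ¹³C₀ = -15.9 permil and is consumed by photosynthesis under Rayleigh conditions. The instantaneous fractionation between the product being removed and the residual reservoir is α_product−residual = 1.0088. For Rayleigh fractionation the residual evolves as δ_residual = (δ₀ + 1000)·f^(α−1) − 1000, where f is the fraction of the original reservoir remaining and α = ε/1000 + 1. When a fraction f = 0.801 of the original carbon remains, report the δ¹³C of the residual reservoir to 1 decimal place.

Rayleigh residual: δ_res = (δ₀ + 1000)·f^(α−1) − 1000
α − 1 = 0.00880
f^(α−1) = 0.801^(0.00880) = 0.998049
δ_res = (-15.9 + 1000) × 0.998049 − 1000 = 982.180 − 1000 = -17.82 permil

-17.8 permil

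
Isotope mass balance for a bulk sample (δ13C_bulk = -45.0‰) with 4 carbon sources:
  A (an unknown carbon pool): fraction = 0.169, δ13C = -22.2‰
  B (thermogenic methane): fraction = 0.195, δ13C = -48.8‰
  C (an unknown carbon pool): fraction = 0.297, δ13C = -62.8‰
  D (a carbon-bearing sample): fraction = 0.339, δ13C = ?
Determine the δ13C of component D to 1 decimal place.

-38.6‰

Isotope mass balance: δ_bulk = Σ fᵢ·δᵢ.
-45.0 = 0.169×(-22.2) + 0.195×(-48.8) + 0.297×(-62.8) + 0.339×δ_D
0.339·δ_D = -45.0 − (-31.919) = -13.081
δ_D = -13.081 / 0.339 = -38.59‰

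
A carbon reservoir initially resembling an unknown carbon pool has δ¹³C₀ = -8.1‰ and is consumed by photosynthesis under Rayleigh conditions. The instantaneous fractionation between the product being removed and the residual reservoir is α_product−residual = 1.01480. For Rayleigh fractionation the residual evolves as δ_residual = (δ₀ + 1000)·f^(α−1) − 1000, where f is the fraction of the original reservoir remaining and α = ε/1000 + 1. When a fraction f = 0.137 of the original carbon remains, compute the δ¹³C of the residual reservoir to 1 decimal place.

-36.9‰

Rayleigh residual: δ_res = (δ₀ + 1000)·f^(α−1) − 1000
α − 1 = 0.01480
f^(α−1) = 0.137^(0.01480) = 0.971009
δ_res = (-8.1 + 1000) × 0.971009 − 1000 = 963.144 − 1000 = -36.86‰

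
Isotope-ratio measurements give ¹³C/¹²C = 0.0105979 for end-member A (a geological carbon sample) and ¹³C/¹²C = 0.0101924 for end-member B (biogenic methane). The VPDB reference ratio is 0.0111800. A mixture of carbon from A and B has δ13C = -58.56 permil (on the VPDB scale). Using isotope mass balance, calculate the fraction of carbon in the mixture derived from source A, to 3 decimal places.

δ_A = (0.0105979/0.0111800 − 1)×1000 = (0.947934 − 1)×1000 = -52.066 permil
δ_B = (0.0101924/0.0111800 − 1)×1000 = (0.911664 − 1)×1000 = -88.336 permil
f_A = (δ_mix − δ_B)/(δ_A − δ_B) = (-58.56 − (-88.336))/(-52.066 − (-88.336))
f_A = 29.776 / 36.270 = 0.8210

0.821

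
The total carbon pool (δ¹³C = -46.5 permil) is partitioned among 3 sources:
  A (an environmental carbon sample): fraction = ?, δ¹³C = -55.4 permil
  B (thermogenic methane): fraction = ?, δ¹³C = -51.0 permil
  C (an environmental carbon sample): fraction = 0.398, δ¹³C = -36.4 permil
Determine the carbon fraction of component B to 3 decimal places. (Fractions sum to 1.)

0.304

Let f_B and f_A be the unknown fractions; fractions sum to 1 so f_B + f_A = 0.602.
Mass balance: Σ fᵢ·δᵢ = δ_bulk ⇒ f_B·(-51.0) + f_A·(-55.4) = -46.5 − (-14.487) = -32.013
Substitute f_A = 0.602 − f_B:
f_B·(-51.0 − -55.4) = -32.013 − 0.602×(-55.4) = 1.338
f_B = 1.338 / 4.4 = 0.3041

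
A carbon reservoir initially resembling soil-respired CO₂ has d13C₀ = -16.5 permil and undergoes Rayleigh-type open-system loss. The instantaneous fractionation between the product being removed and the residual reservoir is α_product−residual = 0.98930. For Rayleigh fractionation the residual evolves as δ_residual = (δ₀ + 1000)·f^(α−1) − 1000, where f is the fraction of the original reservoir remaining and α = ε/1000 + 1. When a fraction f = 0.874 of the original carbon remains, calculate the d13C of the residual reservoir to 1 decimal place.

-15.1 permil

Rayleigh residual: δ_res = (δ₀ + 1000)·f^(α−1) − 1000
α − 1 = -0.01070
f^(α−1) = 0.874^(-0.01070) = 1.001442
δ_res = (-16.5 + 1000) × 1.001442 − 1000 = 984.918 − 1000 = -15.08 permil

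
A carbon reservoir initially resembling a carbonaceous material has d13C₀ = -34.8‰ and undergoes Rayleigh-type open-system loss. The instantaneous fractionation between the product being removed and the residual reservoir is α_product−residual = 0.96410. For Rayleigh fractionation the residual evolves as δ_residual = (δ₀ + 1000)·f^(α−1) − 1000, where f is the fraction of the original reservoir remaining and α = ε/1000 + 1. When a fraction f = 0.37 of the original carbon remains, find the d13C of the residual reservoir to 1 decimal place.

0.3‰

Rayleigh residual: δ_res = (δ₀ + 1000)·f^(α−1) − 1000
α − 1 = -0.03590
f^(α−1) = 0.37^(-0.03590) = 1.036338
δ_res = (-34.8 + 1000) × 1.036338 − 1000 = 1000.274 − 1000 = 0.27‰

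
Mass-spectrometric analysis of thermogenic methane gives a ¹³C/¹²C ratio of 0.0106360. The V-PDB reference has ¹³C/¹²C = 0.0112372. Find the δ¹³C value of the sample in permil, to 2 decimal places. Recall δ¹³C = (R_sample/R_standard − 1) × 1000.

δ¹³C = (R_sample / R_standard − 1) × 1000
R_sample / R_standard = 0.0106360 / 0.0112372 = 0.946499
δ¹³C = (0.946499 − 1) × 1000 = -53.501 permil

-53.50 permil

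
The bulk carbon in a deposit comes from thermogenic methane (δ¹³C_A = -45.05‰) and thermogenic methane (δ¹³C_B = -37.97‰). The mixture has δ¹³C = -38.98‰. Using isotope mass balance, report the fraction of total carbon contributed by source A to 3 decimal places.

0.143

δ_mix = f_A·δ_A + (1 − f_A)·δ_B  ⇒  f_A = (δ_mix − δ_B)/(δ_A − δ_B)
f_A = (-38.98 − (-37.97)) / (-45.05 − (-37.97))
f_A = -1.01 / -7.08 = 0.1427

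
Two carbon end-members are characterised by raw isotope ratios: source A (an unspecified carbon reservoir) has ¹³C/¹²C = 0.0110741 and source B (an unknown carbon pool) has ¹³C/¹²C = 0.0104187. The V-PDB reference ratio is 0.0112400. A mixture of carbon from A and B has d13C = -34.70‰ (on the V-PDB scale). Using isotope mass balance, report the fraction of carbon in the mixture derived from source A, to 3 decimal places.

0.658

δ_A = (0.0110741/0.0112400 − 1)×1000 = (0.985240 − 1)×1000 = -14.760‰
δ_B = (0.0104187/0.0112400 − 1)×1000 = (0.926931 − 1)×1000 = -73.069‰
f_A = (δ_mix − δ_B)/(δ_A − δ_B) = (-34.70 − (-73.069))/(-14.760 − (-73.069))
f_A = 38.369 / 58.310 = 0.6580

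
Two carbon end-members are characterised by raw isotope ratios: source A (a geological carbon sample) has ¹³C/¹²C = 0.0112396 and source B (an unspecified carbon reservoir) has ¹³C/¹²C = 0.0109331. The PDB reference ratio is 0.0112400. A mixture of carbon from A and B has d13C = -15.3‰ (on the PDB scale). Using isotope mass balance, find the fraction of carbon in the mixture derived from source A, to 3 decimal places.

0.440

δ_A = (0.0112396/0.0112400 − 1)×1000 = (0.999964 − 1)×1000 = -0.036‰
δ_B = (0.0109331/0.0112400 − 1)×1000 = (0.972696 − 1)×1000 = -27.304‰
f_A = (δ_mix − δ_B)/(δ_A − δ_B) = (-15.3 − (-27.304))/(-0.036 − (-27.304))
f_A = 12.004 / 27.269 = 0.4402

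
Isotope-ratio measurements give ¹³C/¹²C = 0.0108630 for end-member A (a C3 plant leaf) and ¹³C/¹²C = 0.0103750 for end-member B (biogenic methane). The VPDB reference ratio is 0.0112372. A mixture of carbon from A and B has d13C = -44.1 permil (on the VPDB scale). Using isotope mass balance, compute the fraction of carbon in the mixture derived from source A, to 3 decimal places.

δ_A = (0.0108630/0.0112372 − 1)×1000 = (0.966700 − 1)×1000 = -33.300 permil
δ_B = (0.0103750/0.0112372 − 1)×1000 = (0.923273 − 1)×1000 = -76.727 permil
f_A = (δ_mix − δ_B)/(δ_A − δ_B) = (-44.1 − (-76.727))/(-33.300 − (-76.727))
f_A = 32.627 / 43.427 = 0.7513

0.751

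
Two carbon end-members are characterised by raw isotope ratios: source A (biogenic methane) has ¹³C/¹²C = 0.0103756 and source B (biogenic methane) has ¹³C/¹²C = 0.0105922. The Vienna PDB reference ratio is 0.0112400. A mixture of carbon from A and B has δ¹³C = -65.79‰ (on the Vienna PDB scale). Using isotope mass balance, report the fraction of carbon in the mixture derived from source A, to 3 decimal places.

δ_A = (0.0103756/0.0112400 − 1)×1000 = (0.923096 − 1)×1000 = -76.904‰
δ_B = (0.0105922/0.0112400 − 1)×1000 = (0.942367 − 1)×1000 = -57.633‰
f_A = (δ_mix − δ_B)/(δ_A − δ_B) = (-65.79 − (-57.633))/(-76.904 − (-57.633))
f_A = -8.157 / -19.270 = 0.4233

0.423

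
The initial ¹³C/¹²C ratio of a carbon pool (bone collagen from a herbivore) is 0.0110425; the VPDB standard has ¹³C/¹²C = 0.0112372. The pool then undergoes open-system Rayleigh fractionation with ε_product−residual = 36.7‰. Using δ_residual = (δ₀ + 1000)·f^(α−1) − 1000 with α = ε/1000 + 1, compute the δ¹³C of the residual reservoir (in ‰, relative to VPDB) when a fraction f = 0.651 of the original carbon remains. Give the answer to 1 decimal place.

-32.7‰

δ₀ = (0.0110425/0.0112372 − 1)×1000 = (0.982674 − 1)×1000 = -17.326‰
α − 1 = ε/1000 = 0.0367
f^(α−1) = 0.651^(0.0367) = 0.984370
δ_res = (-17.326 + 1000) × 0.984370 − 1000 = 967.315 − 1000 = -32.69‰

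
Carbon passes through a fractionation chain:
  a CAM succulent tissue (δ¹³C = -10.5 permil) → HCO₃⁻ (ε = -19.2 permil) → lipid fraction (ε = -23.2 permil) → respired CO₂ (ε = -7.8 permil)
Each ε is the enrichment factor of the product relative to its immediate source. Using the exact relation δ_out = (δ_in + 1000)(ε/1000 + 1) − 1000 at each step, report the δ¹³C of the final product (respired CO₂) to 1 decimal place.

step 1: δ = (-10.50 + 1000)·(-19.2/1000 + 1) − 1000 = -29.50 permil
step 2: δ = (-29.50 + 1000)·(-23.2/1000 + 1) − 1000 = -52.01 permil
step 3: δ = (-52.01 + 1000)·(-7.8/1000 + 1) − 1000 = -59.41 permil

-59.4 permil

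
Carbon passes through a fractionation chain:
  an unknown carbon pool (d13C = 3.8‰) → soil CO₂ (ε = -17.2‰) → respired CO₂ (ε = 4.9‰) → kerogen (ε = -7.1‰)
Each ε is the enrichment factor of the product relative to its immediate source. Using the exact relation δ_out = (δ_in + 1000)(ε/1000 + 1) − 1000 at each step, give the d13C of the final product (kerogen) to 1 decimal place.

-15.7‰

step 1: δ = (3.80 + 1000)·(-17.2/1000 + 1) − 1000 = -13.47‰
step 2: δ = (-13.47 + 1000)·(4.9/1000 + 1) − 1000 = -8.63‰
step 3: δ = (-8.63 + 1000)·(-7.1/1000 + 1) − 1000 = -15.67‰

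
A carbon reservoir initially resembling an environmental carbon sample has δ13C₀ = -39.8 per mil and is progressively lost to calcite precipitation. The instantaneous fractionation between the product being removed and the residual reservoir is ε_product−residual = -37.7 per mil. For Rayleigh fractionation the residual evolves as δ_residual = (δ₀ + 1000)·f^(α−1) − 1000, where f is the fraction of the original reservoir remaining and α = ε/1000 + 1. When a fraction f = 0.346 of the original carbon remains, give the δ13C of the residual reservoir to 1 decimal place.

-0.6 per mil

Rayleigh residual: δ_res = (δ₀ + 1000)·f^(α−1) − 1000
α = ε/1000 + 1 = 0.96230, so α − 1 = -0.03770
f^(α−1) = 0.346^(-0.03770) = 1.040823
δ_res = (-39.8 + 1000) × 1.040823 − 1000 = 999.398 − 1000 = -0.60 per mil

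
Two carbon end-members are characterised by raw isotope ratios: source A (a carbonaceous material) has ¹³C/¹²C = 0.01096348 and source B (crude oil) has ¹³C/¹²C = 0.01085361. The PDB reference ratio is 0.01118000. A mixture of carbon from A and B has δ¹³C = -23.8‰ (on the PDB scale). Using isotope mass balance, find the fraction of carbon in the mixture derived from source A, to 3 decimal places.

δ_A = (0.01096348/0.01118000 − 1)×1000 = (0.980633 − 1)×1000 = -19.367‰
δ_B = (0.01085361/0.01118000 − 1)×1000 = (0.970806 − 1)×1000 = -29.194‰
f_A = (δ_mix − δ_B)/(δ_A − δ_B) = (-23.8 − (-29.194))/(-19.367 − (-29.194))
f_A = 5.394 / 9.827 = 0.5489

0.549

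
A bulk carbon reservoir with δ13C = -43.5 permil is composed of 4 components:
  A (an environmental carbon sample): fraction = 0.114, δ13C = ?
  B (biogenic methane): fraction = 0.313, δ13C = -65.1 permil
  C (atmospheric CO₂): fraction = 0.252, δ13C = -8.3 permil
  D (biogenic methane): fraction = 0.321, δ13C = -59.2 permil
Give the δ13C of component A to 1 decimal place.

Isotope mass balance: δ_bulk = Σ fᵢ·δᵢ.
-43.5 = 0.114×δ_A + 0.313×(-65.1) + 0.252×(-8.3) + 0.321×(-59.2)
0.114·δ_A = -43.5 − (-41.471) = -2.029
δ_A = -2.029 / 0.114 = -17.80 permil

-17.8 permil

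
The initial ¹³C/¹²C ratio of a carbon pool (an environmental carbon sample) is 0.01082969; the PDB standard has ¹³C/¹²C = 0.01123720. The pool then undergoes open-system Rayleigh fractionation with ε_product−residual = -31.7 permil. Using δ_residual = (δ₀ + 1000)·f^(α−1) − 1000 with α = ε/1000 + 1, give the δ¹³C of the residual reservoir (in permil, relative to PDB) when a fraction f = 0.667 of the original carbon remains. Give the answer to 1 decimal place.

δ₀ = (0.01082969/0.01123720 − 1)×1000 = (0.963736 − 1)×1000 = -36.264 permil
α − 1 = ε/1000 = -0.0317
f^(α−1) = 0.667^(-0.0317) = 1.012920
δ_res = (-36.264 + 1000) × 1.012920 − 1000 = 976.187 − 1000 = -23.81 permil

-23.8 permil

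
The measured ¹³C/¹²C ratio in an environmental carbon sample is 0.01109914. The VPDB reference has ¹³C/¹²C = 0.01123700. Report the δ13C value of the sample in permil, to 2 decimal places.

δ13C = (R_sample / R_standard − 1) × 1000
R_sample / R_standard = 0.01109914 / 0.01123700 = 0.987732
δ13C = (0.987732 − 1) × 1000 = -12.268 permil

-12.27 permil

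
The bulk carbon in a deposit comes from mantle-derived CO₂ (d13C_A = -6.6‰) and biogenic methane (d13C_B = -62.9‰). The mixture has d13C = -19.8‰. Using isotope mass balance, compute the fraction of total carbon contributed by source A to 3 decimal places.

δ_mix = f_A·δ_A + (1 − f_A)·δ_B  ⇒  f_A = (δ_mix − δ_B)/(δ_A − δ_B)
f_A = (-19.8 − (-62.9)) / (-6.6 − (-62.9))
f_A = 43.1 / 56.3 = 0.7655

0.766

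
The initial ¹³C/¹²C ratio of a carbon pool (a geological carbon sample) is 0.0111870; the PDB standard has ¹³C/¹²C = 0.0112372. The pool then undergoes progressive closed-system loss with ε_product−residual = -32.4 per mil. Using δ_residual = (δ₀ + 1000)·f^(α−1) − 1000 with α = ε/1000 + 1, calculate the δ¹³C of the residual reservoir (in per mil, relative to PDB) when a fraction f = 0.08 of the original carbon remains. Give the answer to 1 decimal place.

δ₀ = (0.0111870/0.0112372 − 1)×1000 = (0.995533 − 1)×1000 = -4.467 per mil
α − 1 = ε/1000 = -0.0324
f^(α−1) = 0.08^(-0.0324) = 1.085275
δ_res = (-4.467 + 1000) × 1.085275 − 1000 = 1080.427 − 1000 = 80.43 per mil

80.4 per mil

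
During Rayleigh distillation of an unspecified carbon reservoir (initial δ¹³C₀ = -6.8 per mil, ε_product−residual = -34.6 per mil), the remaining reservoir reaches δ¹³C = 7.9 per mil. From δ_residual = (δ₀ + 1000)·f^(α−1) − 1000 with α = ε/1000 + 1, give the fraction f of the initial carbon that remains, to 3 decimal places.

0.654

α − 1 = ε/1000 = -0.0346
(δ_res + 1000)/(δ₀ + 1000) = (7.9 + 1000)/(-6.8 + 1000) = 1007.9/993.2 = 1.014801
f = 1.014801^(1/-0.0346) = exp(ln(1.014801)/-0.0346) = exp(0.01469/-0.0346)
f = exp(-0.4246) = 0.6540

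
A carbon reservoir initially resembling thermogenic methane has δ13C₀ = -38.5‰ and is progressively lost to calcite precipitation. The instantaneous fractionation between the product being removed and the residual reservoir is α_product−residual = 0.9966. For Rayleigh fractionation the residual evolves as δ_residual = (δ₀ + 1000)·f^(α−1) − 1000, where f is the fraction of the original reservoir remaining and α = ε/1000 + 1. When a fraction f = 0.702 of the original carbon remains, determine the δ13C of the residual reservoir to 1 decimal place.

Rayleigh residual: δ_res = (δ₀ + 1000)·f^(α−1) − 1000
α − 1 = -0.00340
f^(α−1) = 0.702^(-0.00340) = 1.001204
δ_res = (-38.5 + 1000) × 1.001204 − 1000 = 962.657 − 1000 = -37.34‰

-37.3‰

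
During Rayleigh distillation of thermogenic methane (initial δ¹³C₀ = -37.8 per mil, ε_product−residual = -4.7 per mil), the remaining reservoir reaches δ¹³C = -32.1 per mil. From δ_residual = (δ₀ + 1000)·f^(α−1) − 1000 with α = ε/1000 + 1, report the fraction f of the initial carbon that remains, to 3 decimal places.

0.285

α − 1 = ε/1000 = -0.0047
(δ_res + 1000)/(δ₀ + 1000) = (-32.1 + 1000)/(-37.8 + 1000) = 967.9/962.2 = 1.005924
f = 1.005924^(1/-0.0047) = exp(ln(1.005924)/-0.0047) = exp(0.00591/-0.0047)
f = exp(-1.2567) = 0.2846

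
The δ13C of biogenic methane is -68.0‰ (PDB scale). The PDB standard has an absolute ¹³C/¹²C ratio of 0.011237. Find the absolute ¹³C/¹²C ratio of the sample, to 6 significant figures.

R_sample = R_standard × (δ13C/1000 + 1)
R_sample = 0.011237 × (-68.0/1000 + 1) = 0.011237 × 0.932000
R_sample = 0.0104729

0.0104729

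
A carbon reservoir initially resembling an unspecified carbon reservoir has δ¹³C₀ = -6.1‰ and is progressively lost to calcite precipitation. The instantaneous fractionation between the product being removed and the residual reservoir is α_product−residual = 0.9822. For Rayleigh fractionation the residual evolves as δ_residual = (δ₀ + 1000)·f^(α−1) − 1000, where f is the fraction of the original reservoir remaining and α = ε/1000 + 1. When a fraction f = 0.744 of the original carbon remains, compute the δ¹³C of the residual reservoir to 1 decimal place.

-0.9‰

Rayleigh residual: δ_res = (δ₀ + 1000)·f^(α−1) − 1000
α − 1 = -0.01780
f^(α−1) = 0.744^(-0.01780) = 1.005278
δ_res = (-6.1 + 1000) × 1.005278 − 1000 = 999.145 − 1000 = -0.85‰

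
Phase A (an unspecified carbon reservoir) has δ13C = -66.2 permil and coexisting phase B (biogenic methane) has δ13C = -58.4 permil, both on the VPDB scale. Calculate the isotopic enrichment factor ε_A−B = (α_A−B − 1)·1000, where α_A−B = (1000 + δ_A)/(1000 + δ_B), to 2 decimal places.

α_A−B = (1000 + -66.2) / (1000 + -58.4) = 933.8 / 941.6 = 0.991716
ε_A−B = (0.991716 − 1) × 1000 = -8.284 permil
(The approximation ε ≈ δ_A − δ_B would give -7.8 permil.)

-8.28 permil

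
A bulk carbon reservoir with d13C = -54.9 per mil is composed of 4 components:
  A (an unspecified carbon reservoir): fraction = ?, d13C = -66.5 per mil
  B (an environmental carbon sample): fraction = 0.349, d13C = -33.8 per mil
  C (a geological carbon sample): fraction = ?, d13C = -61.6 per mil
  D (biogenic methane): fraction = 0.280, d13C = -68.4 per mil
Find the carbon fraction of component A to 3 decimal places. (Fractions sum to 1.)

Let f_A and f_C be the unknown fractions; fractions sum to 1 so f_A + f_C = 0.371.
Mass balance: Σ fᵢ·δᵢ = δ_bulk ⇒ f_A·(-66.5) + f_C·(-61.6) = -54.9 − (-30.948) = -23.952
Substitute f_C = 0.371 − f_A:
f_A·(-66.5 − -61.6) = -23.952 − 0.371×(-61.6) = -1.098
f_A = -1.098 / -4.9 = 0.2241

0.224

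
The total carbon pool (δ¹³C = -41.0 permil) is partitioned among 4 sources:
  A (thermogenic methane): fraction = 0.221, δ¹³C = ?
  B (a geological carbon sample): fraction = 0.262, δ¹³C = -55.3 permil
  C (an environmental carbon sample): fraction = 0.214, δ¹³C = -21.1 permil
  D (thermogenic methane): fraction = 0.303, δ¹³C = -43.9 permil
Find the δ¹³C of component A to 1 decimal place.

Isotope mass balance: δ_bulk = Σ fᵢ·δᵢ.
-41.0 = 0.221×δ_A + 0.262×(-55.3) + 0.214×(-21.1) + 0.303×(-43.9)
0.221·δ_A = -41.0 − (-32.306) = -8.694
δ_A = -8.694 / 0.221 = -39.34 permil

-39.3 permil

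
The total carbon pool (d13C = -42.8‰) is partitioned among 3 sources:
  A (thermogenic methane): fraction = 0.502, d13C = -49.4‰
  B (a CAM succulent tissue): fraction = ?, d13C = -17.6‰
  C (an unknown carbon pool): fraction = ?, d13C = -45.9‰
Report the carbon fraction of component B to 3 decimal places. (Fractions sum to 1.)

Let f_B and f_C be the unknown fractions; fractions sum to 1 so f_B + f_C = 0.498.
Mass balance: Σ fᵢ·δᵢ = δ_bulk ⇒ f_B·(-17.6) + f_C·(-45.9) = -42.8 − (-24.799) = -18.001
Substitute f_C = 0.498 − f_B:
f_B·(-17.6 − -45.9) = -18.001 − 0.498×(-45.9) = 4.857
f_B = 4.857 / 28.3 = 0.1716

0.172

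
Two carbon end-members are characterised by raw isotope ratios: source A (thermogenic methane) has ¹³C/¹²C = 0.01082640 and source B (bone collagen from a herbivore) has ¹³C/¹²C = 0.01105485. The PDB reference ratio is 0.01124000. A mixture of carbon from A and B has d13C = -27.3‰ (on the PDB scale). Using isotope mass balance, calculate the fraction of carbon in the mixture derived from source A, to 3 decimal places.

0.533

δ_A = (0.01082640/0.01124000 − 1)×1000 = (0.963203 − 1)×1000 = -36.797‰
δ_B = (0.01105485/0.01124000 − 1)×1000 = (0.983528 − 1)×1000 = -16.472‰
f_A = (δ_mix − δ_B)/(δ_A − δ_B) = (-27.3 − (-16.472))/(-36.797 − (-16.472))
f_A = -10.828 / -20.325 = 0.5327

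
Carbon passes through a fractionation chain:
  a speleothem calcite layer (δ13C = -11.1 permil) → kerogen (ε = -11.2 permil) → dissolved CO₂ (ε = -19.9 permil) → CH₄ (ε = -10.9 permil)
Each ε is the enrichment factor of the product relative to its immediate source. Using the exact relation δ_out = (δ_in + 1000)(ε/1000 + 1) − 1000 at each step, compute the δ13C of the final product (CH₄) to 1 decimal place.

step 1: δ = (-11.10 + 1000)·(-11.2/1000 + 1) − 1000 = -22.18 permil
step 2: δ = (-22.18 + 1000)·(-19.9/1000 + 1) − 1000 = -41.63 permil
step 3: δ = (-41.63 + 1000)·(-10.9/1000 + 1) − 1000 = -52.08 permil

-52.1 permil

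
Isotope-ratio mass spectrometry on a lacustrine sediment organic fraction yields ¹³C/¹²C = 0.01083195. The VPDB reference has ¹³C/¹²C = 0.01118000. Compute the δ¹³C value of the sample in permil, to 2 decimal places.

-31.13 permil

δ¹³C = (R_sample / R_standard − 1) × 1000
R_sample / R_standard = 0.01083195 / 0.01118000 = 0.968869
δ¹³C = (0.968869 − 1) × 1000 = -31.131 permil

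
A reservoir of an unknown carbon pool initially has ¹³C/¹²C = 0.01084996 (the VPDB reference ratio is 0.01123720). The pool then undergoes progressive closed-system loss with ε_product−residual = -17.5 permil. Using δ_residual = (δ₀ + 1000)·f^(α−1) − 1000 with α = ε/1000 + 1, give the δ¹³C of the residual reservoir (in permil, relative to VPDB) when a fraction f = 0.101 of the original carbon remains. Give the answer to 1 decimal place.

δ₀ = (0.01084996/0.01123720 − 1)×1000 = (0.965539 − 1)×1000 = -34.461 permil
α − 1 = ε/1000 = -0.0175
f^(α−1) = 0.101^(-0.0175) = 1.040937
δ_res = (-34.461 + 1000) × 1.040937 − 1000 = 1005.066 − 1000 = 5.07 permil

5.1 permil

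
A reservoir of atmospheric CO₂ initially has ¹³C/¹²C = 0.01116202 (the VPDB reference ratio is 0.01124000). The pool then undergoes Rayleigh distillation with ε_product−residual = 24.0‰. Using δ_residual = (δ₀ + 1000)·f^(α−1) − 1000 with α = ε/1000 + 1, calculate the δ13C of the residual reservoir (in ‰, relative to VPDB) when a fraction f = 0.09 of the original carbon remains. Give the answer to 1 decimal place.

-62.7‰

δ₀ = (0.01116202/0.01124000 − 1)×1000 = (0.993062 − 1)×1000 = -6.938‰
α − 1 = ε/1000 = 0.0240
f^(α−1) = 0.09^(0.0240) = 0.943847
δ_res = (-6.938 + 1000) × 0.943847 − 1000 = 937.299 − 1000 = -62.70‰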